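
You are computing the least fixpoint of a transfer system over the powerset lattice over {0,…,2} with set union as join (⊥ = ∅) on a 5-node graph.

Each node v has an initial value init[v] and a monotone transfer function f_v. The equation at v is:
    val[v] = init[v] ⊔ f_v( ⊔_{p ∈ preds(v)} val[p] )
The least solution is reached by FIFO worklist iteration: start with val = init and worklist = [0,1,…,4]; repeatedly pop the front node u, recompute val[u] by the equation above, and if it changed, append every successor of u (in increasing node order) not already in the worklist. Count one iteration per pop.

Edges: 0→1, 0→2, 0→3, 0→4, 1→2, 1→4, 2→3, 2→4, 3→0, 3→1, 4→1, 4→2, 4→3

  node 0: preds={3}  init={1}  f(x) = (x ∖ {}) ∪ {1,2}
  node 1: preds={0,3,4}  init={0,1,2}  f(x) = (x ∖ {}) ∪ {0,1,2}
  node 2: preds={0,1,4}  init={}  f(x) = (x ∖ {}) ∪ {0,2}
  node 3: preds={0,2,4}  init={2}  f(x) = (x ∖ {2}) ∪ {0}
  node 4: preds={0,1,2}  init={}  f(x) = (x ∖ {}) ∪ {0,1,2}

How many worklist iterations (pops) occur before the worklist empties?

Trace (10 dequeues):
  [1] u=0 | in {2} | out {1,2} | prev {1} | push {}
  [2] u=1 | in {1,2} | out {0,1,2} | ==
  [3] u=2 | in {0,1,2} | out {0,1,2} | prev {} | push {}
  [4] u=3 | in {0,1,2} | out {0,1,2} | prev {2} | push {0,1}
  [5] u=4 | in {0,1,2} | out {0,1,2} | prev {} | push {2,3}
  [6] u=0 | in {0,1,2} | out {0,1,2} | prev {1,2} | push {4}
  [7] u=1 | in {0,1,2} | out {0,1,2} | ==
  [8] u=2 | in {0,1,2} | out {0,1,2} | ==
  [9] u=3 | in {0,1,2} | out {0,1,2} | ==
  [10] u=4 | in {0,1,2} | out {0,1,2} | ==

Converged values:
  [0] {0,1,2}
  [1] {0,1,2}
  [2] {0,1,2}
  [3] {0,1,2}
  [4] {0,1,2}

10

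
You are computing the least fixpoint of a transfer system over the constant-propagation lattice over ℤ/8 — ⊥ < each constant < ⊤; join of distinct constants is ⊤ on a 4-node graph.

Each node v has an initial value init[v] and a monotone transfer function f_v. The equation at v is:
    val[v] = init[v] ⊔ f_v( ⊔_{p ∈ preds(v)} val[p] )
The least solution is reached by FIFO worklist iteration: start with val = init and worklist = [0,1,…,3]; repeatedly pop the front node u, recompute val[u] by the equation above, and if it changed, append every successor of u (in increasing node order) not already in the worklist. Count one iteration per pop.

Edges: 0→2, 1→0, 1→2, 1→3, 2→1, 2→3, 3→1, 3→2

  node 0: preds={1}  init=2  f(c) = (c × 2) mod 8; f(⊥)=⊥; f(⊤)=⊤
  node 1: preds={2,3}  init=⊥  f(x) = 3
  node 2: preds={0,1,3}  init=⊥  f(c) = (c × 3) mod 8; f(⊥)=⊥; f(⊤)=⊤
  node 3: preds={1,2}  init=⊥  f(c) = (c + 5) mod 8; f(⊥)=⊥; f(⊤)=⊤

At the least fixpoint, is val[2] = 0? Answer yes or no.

no

Worklist (7 pops):
  #1 pop 0: in=⊥ → 2 (no change)
  #2 pop 1: in=⊥ → 3 (was ⊥); enqueue [0]
  #3 pop 2: in=⊤ → ⊤ (was ⊥); enqueue [1]
  #4 pop 3: in=⊤ → ⊤ (was ⊥); enqueue [2]
  #5 pop 0: in=3 → ⊤ (was 2); enqueue []
  #6 pop 1: in=⊤ → 3 (no change)
  #7 pop 2: in=⊤ → ⊤ (no change)

Fixpoint:
  val[0] = ⊤
  val[1] = 3
  val[2] = ⊤
  val[3] = ⊤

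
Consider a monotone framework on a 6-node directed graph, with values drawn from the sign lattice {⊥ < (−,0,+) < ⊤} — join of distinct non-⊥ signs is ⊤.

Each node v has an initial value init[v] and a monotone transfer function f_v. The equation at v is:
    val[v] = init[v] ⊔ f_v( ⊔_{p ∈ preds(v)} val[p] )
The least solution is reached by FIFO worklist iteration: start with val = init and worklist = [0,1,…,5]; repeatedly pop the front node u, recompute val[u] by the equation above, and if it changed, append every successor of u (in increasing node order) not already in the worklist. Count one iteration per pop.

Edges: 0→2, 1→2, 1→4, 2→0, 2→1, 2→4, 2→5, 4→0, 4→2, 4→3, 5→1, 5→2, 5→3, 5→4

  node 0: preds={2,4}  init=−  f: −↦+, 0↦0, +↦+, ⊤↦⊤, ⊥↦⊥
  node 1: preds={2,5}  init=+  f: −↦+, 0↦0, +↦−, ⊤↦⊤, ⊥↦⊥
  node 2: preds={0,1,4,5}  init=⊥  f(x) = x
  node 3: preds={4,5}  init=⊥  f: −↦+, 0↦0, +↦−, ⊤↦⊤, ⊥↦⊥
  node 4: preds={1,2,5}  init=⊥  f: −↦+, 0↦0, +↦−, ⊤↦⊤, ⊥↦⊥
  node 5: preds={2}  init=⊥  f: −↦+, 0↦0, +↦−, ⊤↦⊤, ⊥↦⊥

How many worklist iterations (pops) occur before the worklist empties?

Worklist (11 pops):
  #1 pop 0: in=⊥ → − (no change)
  #2 pop 1: in=⊥ → + (no change)
  #3 pop 2: in=⊤ → ⊤ (was ⊥); enqueue [0,1]
  #4 pop 3: in=⊥ → ⊥ (no change)
  #5 pop 4: in=⊤ → ⊤ (was ⊥); enqueue [2,3]
  #6 pop 5: in=⊤ → ⊤ (was ⊥); enqueue [4]
  #7 pop 0: in=⊤ → ⊤ (was −); enqueue []
  #8 pop 1: in=⊤ → ⊤ (was +); enqueue []
  #9 pop 2: in=⊤ → ⊤ (no change)
  #10 pop 3: in=⊤ → ⊤ (was ⊥); enqueue []
  #11 pop 4: in=⊤ → ⊤ (no change)

Fixpoint:
  val[0] = ⊤
  val[1] = ⊤
  val[2] = ⊤
  val[3] = ⊤
  val[4] = ⊤
  val[5] = ⊤

11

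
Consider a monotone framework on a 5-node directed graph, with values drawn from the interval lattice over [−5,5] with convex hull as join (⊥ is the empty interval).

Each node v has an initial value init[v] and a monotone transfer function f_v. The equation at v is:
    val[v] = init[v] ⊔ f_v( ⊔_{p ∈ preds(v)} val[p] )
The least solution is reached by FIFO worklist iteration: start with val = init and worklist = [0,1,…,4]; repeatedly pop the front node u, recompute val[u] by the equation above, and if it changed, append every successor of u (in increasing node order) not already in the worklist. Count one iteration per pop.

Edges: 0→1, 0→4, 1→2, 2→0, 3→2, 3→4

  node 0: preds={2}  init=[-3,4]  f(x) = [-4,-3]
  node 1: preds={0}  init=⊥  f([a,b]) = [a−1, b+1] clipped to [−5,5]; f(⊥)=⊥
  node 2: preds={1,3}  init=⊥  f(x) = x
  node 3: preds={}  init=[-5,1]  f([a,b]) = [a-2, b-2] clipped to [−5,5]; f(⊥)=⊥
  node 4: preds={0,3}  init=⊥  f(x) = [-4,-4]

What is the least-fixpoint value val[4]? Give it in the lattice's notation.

Trace (6 dequeues):
  [1] u=0 | in ⊥ | out [-4,4] | prev [-3,4] | push {}
  [2] u=1 | in [-4,4] | out [-5,5] | prev ⊥ | push {}
  [3] u=2 | in [-5,5] | out [-5,5] | prev ⊥ | push {0}
  [4] u=3 | in ⊥ | out [-5,1] | ==
  [5] u=4 | in [-5,4] | out [-4,-4] | prev ⊥ | push {}
  [6] u=0 | in [-5,5] | out [-4,4] | ==

Converged values:
  [0] [-4,4]
  [1] [-5,5]
  [2] [-5,5]
  [3] [-5,1]
  [4] [-4,-4]

[-4,-4]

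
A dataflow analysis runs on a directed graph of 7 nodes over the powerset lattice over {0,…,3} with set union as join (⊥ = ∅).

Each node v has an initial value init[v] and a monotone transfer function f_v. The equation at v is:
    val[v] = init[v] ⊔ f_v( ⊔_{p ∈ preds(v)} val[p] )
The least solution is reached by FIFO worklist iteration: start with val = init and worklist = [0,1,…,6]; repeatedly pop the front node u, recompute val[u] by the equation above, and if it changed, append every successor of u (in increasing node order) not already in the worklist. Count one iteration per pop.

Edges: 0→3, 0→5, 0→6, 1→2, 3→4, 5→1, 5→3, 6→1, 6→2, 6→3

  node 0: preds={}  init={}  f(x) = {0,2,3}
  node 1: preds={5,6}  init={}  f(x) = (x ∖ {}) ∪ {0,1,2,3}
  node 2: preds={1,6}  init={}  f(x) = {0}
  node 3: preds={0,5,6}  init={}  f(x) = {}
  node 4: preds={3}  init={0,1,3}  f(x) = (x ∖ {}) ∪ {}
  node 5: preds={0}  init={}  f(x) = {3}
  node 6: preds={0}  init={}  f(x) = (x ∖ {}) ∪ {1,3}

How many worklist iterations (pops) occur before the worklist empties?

Iteration log — 10 steps:
  step 1. node 0  ⊔preds={}  new={0,2,3}  old={}  +wl: 
  step 2. node 1  ⊔preds={}  new={0,1,2,3}  old={}  +wl: 
  step 3. node 2  ⊔preds={0,1,2,3}  new={0}  old={}  +wl: 
  step 4. node 3  ⊔preds={0,2,3}  new={}  stable
  step 5. node 4  ⊔preds={}  new={0,1,3}  stable
  step 6. node 5  ⊔preds={0,2,3}  new={3}  old={}  +wl: 1,3
  step 7. node 6  ⊔preds={0,2,3}  new={0,1,2,3}  old={}  +wl: 2
  step 8. node 1  ⊔preds={0,1,2,3}  new={0,1,2,3}  stable
  step 9. node 3  ⊔preds={0,1,2,3}  new={}  stable
  step 10. node 2  ⊔preds={0,1,2,3}  new={0}  stable

Least fixpoint reached:
  node 0: {0,2,3}
  node 1: {0,1,2,3}
  node 2: {0}
  node 3: {}
  node 4: {0,1,3}
  node 5: {3}
  node 6: {0,1,2,3}

10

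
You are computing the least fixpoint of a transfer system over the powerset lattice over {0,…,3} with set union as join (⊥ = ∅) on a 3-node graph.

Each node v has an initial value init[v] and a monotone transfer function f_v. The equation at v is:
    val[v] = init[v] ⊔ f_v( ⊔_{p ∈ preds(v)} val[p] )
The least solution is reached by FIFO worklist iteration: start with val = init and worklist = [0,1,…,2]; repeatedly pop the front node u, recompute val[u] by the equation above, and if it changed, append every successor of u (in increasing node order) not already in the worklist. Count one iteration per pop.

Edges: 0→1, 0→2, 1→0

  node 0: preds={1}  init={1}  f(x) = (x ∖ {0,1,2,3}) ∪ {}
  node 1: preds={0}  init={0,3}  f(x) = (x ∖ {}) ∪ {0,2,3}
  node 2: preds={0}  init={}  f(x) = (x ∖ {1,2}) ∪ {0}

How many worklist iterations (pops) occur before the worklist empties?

Worklist (4 pops):
  #1 pop 0: in={0,3} → {1} (no change)
  #2 pop 1: in={1} → {0,1,2,3} (was {0,3}); enqueue [0]
  #3 pop 2: in={1} → {0} (was {}); enqueue []
  #4 pop 0: in={0,1,2,3} → {1} (no change)

Fixpoint:
  val[0] = {1}
  val[1] = {0,1,2,3}
  val[2] = {0}

4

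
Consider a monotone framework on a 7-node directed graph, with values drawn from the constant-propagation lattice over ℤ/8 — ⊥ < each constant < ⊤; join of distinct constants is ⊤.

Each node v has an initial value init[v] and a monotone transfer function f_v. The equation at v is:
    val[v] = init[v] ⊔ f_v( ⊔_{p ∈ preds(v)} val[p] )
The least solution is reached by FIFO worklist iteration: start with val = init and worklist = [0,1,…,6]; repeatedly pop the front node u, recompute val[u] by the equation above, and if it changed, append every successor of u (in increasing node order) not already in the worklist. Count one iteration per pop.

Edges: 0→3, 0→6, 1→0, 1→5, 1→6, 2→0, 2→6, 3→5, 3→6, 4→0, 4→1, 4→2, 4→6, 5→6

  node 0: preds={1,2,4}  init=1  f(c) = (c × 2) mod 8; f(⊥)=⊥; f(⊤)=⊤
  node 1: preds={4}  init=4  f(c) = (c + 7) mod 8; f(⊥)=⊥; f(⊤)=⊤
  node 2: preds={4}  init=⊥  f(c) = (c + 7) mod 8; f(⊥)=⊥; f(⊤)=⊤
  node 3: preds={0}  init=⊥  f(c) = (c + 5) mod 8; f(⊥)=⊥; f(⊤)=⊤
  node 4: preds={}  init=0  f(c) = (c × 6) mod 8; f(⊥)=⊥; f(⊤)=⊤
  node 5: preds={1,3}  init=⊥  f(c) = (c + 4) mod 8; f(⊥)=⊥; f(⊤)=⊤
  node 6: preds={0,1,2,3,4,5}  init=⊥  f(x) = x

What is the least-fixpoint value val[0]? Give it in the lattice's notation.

Trace (8 dequeues):
  [1] u=0 | in ⊤ | out ⊤ | prev 1 | push {}
  [2] u=1 | in 0 | out ⊤ | prev 4 | push {0}
  [3] u=2 | in 0 | out 7 | prev ⊥ | push {}
  [4] u=3 | in ⊤ | out ⊤ | prev ⊥ | push {}
  [5] u=4 | in ⊥ | out 0 | ==
  [6] u=5 | in ⊤ | out ⊤ | prev ⊥ | push {}
  [7] u=6 | in ⊤ | out ⊤ | prev ⊥ | push {}
  [8] u=0 | in ⊤ | out ⊤ | ==

Converged values:
  [0] ⊤
  [1] ⊤
  [2] 7
  [3] ⊤
  [4] 0
  [5] ⊤
  [6] ⊤

⊤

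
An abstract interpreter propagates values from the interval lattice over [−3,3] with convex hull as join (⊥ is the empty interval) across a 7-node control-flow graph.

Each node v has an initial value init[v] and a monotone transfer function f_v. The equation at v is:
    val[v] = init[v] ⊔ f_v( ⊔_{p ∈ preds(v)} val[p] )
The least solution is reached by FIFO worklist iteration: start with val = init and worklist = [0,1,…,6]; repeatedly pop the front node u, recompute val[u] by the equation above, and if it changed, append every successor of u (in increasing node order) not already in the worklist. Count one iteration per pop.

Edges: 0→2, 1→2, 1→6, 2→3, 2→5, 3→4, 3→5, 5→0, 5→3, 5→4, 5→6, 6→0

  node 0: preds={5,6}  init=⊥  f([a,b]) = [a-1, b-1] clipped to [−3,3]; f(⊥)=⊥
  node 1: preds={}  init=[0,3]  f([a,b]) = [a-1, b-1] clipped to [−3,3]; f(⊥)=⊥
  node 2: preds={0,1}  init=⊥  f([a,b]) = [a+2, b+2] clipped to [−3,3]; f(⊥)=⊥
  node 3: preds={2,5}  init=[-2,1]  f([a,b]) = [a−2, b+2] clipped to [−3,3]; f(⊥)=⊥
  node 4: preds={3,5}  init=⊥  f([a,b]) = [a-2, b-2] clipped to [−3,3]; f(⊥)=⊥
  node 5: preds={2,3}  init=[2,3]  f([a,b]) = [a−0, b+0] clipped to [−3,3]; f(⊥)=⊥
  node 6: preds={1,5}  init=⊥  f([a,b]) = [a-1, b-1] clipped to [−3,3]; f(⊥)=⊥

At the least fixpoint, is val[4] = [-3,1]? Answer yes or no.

yes

Worklist (16 pops):
  #1 pop 0: in=[2,3] → [1,2] (was ⊥); enqueue []
  #2 pop 1: in=⊥ → [0,3] (no change)
  #3 pop 2: in=[0,3] → [2,3] (was ⊥); enqueue []
  #4 pop 3: in=[2,3] → [-2,3] (was [-2,1]); enqueue []
  #5 pop 4: in=[-2,3] → [-3,1] (was ⊥); enqueue []
  #6 pop 5: in=[-2,3] → [-2,3] (was [2,3]); enqueue [0,3,4]
  #7 pop 6: in=[-2,3] → [-3,2] (was ⊥); enqueue []
  #8 pop 0: in=[-3,3] → [-3,2] (was [1,2]); enqueue [2]
  #9 pop 3: in=[-2,3] → [-3,3] (was [-2,3]); enqueue [5]
  #10 pop 4: in=[-3,3] → [-3,1] (no change)
  #11 pop 2: in=[-3,3] → [-1,3] (was [2,3]); enqueue [3]
  #12 pop 5: in=[-3,3] → [-3,3] (was [-2,3]); enqueue [0,4,6]
  #13 pop 3: in=[-3,3] → [-3,3] (no change)
  #14 pop 0: in=[-3,3] → [-3,2] (no change)
  #15 pop 4: in=[-3,3] → [-3,1] (no change)
  #16 pop 6: in=[-3,3] → [-3,2] (no change)

Fixpoint:
  val[0] = [-3,2]
  val[1] = [0,3]
  val[2] = [-1,3]
  val[3] = [-3,3]
  val[4] = [-3,1]
  val[5] = [-3,3]
  val[6] = [-3,2]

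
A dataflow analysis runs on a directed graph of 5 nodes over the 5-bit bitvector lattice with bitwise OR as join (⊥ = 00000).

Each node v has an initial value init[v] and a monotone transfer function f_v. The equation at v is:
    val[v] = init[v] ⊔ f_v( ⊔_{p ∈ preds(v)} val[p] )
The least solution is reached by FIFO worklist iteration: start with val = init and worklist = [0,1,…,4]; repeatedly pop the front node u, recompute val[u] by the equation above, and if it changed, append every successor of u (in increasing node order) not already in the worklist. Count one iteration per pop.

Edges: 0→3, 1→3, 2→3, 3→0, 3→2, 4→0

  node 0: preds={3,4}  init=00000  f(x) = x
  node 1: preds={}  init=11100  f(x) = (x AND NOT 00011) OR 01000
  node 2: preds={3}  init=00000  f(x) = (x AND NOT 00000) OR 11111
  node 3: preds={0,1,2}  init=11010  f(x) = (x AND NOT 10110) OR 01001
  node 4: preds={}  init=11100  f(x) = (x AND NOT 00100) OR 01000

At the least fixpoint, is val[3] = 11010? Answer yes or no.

no

Trace (8 dequeues):
  [1] u=0 | in 11110 | out 11110 | prev 00000 | push {}
  [2] u=1 | in 00000 | out 11100 | ==
  [3] u=2 | in 11010 | out 11111 | prev 00000 | push {}
  [4] u=3 | in 11111 | out 11011 | prev 11010 | push {0,2}
  [5] u=4 | in 00000 | out 11100 | ==
  [6] u=0 | in 11111 | out 11111 | prev 11110 | push {3}
  [7] u=2 | in 11011 | out 11111 | ==
  [8] u=3 | in 11111 | out 11011 | ==

Converged values:
  [0] 11111
  [1] 11100
  [2] 11111
  [3] 11011
  [4] 11100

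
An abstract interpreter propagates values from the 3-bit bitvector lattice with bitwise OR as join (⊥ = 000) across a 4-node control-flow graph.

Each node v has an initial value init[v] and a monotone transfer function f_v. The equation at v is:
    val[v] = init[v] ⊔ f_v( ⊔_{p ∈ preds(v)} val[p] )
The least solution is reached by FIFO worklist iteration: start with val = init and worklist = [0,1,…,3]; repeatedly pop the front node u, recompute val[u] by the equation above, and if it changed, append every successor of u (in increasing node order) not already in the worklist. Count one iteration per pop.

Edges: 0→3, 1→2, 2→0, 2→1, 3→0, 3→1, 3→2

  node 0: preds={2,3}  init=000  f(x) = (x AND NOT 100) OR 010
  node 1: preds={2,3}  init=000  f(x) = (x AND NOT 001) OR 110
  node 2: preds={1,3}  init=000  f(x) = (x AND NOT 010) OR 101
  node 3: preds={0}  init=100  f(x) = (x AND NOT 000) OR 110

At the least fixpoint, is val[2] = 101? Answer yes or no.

yes

Trace (11 dequeues):
  [1] u=0 | in 100 | out 010 | prev 000 | push {}
  [2] u=1 | in 100 | out 110 | prev 000 | push {}
  [3] u=2 | in 110 | out 101 | prev 000 | push {0,1}
  [4] u=3 | in 010 | out 110 | prev 100 | push {2}
  [5] u=0 | in 111 | out 011 | prev 010 | push {3}
  [6] u=1 | in 111 | out 110 | ==
  [7] u=2 | in 110 | out 101 | ==
  [8] u=3 | in 011 | out 111 | prev 110 | push {0,1,2}
  [9] u=0 | in 111 | out 011 | ==
  [10] u=1 | in 111 | out 110 | ==
  [11] u=2 | in 111 | out 101 | ==

Converged values:
  [0] 011
  [1] 110
  [2] 101
  [3] 111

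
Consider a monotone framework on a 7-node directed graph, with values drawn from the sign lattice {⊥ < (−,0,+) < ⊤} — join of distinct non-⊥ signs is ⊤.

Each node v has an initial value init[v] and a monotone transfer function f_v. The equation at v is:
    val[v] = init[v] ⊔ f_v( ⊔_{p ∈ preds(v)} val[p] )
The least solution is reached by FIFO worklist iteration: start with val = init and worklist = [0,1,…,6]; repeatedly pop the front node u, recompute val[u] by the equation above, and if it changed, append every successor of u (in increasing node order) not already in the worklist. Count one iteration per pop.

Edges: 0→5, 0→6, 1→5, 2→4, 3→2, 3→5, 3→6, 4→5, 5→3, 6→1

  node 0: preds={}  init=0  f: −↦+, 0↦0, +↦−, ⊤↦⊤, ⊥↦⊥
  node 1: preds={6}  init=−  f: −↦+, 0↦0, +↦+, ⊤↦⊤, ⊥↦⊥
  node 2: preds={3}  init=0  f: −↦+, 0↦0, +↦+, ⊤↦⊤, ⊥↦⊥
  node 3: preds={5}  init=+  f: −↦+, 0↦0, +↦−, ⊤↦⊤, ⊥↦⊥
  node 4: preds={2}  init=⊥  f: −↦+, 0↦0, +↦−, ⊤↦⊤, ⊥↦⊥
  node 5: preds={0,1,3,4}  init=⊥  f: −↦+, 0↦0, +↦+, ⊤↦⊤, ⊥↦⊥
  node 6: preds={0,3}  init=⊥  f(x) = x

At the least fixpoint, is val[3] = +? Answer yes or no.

no

Trace (12 dequeues):
  [1] u=0 | in ⊥ | out 0 | ==
  [2] u=1 | in ⊥ | out − | ==
  [3] u=2 | in + | out ⊤ | prev 0 | push {}
  [4] u=3 | in ⊥ | out + | ==
  [5] u=4 | in ⊤ | out ⊤ | prev ⊥ | push {}
  [6] u=5 | in ⊤ | out ⊤ | prev ⊥ | push {3}
  [7] u=6 | in ⊤ | out ⊤ | prev ⊥ | push {1}
  [8] u=3 | in ⊤ | out ⊤ | prev + | push {2,5,6}
  [9] u=1 | in ⊤ | out ⊤ | prev − | push {}
  [10] u=2 | in ⊤ | out ⊤ | ==
  [11] u=5 | in ⊤ | out ⊤ | ==
  [12] u=6 | in ⊤ | out ⊤ | ==

Converged values:
  [0] 0
  [1] ⊤
  [2] ⊤
  [3] ⊤
  [4] ⊤
  [5] ⊤
  [6] ⊤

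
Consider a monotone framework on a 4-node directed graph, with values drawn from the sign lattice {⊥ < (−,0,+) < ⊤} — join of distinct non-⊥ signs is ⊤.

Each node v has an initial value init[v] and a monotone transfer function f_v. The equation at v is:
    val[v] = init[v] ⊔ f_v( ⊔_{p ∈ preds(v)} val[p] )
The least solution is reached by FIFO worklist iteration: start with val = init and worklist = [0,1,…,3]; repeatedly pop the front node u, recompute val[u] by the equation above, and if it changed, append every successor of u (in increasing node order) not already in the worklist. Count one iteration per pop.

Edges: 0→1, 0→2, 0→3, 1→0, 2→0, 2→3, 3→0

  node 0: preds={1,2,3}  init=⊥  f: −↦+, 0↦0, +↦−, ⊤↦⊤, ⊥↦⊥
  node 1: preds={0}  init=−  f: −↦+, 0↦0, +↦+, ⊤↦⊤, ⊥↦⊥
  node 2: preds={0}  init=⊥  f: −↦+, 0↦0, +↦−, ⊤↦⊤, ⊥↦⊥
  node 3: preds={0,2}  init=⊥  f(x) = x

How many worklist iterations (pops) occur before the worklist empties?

9

Iteration log — 9 steps:
  step 1. node 0  ⊔preds=−  new=+  old=⊥  +wl: 
  step 2. node 1  ⊔preds=+  new=⊤  old=−  +wl: 0
  step 3. node 2  ⊔preds=+  new=−  old=⊥  +wl: 
  step 4. node 3  ⊔preds=⊤  new=⊤  old=⊥  +wl: 
  step 5. node 0  ⊔preds=⊤  new=⊤  old=+  +wl: 1,2,3
  step 6. node 1  ⊔preds=⊤  new=⊤  stable
  step 7. node 2  ⊔preds=⊤  new=⊤  old=−  +wl: 0
  step 8. node 3  ⊔preds=⊤  new=⊤  stable
  step 9. node 0  ⊔preds=⊤  new=⊤  stable

Least fixpoint reached:
  node 0: ⊤
  node 1: ⊤
  node 2: ⊤
  node 3: ⊤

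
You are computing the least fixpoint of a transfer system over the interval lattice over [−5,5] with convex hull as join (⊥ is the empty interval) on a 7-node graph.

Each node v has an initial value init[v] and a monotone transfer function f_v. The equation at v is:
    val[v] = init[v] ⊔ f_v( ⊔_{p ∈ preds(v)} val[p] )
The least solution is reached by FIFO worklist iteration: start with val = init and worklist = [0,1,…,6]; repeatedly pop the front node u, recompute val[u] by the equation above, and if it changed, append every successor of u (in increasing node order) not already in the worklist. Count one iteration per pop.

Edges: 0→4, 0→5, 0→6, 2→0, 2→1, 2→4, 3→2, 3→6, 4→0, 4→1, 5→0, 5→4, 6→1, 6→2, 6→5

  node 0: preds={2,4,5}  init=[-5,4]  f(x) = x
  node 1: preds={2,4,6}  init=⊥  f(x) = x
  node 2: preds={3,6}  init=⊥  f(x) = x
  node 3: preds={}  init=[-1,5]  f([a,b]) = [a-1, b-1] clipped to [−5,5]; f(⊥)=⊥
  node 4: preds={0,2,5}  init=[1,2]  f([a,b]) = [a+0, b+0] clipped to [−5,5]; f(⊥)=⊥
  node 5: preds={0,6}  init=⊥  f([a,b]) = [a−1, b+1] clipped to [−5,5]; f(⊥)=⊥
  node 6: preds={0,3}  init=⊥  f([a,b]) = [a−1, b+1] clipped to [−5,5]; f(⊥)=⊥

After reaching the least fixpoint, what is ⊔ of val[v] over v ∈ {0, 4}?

Worklist (16 pops):
  #1 pop 0: in=[1,2] → [-5,4] (no change)
  #2 pop 1: in=[1,2] → [1,2] (was ⊥); enqueue []
  #3 pop 2: in=[-1,5] → [-1,5] (was ⊥); enqueue [0,1]
  #4 pop 3: in=⊥ → [-1,5] (no change)
  #5 pop 4: in=[-5,5] → [-5,5] (was [1,2]); enqueue []
  #6 pop 5: in=[-5,4] → [-5,5] (was ⊥); enqueue [4]
  #7 pop 6: in=[-5,5] → [-5,5] (was ⊥); enqueue [2,5]
  #8 pop 0: in=[-5,5] → [-5,5] (was [-5,4]); enqueue [6]
  #9 pop 1: in=[-5,5] → [-5,5] (was [1,2]); enqueue []
  #10 pop 4: in=[-5,5] → [-5,5] (no change)
  #11 pop 2: in=[-5,5] → [-5,5] (was [-1,5]); enqueue [0,1,4]
  #12 pop 5: in=[-5,5] → [-5,5] (no change)
  #13 pop 6: in=[-5,5] → [-5,5] (no change)
  #14 pop 0: in=[-5,5] → [-5,5] (no change)
  #15 pop 1: in=[-5,5] → [-5,5] (no change)
  #16 pop 4: in=[-5,5] → [-5,5] (no change)

Fixpoint:
  val[0] = [-5,5]
  val[1] = [-5,5]
  val[2] = [-5,5]
  val[3] = [-1,5]
  val[4] = [-5,5]
  val[5] = [-5,5]
  val[6] = [-5,5]

[-5,5]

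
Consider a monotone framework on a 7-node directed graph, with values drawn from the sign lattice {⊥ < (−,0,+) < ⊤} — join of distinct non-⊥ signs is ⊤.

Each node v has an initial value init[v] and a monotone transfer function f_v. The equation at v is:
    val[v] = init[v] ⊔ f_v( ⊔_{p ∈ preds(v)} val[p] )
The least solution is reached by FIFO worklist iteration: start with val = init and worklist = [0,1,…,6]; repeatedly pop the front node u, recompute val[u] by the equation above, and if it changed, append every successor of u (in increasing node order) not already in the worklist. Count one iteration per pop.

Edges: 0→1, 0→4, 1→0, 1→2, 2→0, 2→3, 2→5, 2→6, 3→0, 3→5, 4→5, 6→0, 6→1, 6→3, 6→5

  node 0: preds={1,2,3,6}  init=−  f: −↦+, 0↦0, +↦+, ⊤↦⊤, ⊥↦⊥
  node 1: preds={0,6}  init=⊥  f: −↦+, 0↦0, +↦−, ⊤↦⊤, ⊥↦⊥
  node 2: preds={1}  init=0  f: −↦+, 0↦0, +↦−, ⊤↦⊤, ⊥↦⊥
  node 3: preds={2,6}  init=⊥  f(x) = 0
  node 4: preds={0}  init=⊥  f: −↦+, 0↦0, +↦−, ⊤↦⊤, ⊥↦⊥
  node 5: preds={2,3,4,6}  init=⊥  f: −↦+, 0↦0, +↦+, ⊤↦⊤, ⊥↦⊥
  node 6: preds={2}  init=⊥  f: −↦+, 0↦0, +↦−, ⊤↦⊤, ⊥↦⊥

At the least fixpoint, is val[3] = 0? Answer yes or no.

yes

Iteration log — 11 steps:
  step 1. node 0  ⊔preds=0  new=⊤  old=−  +wl: 
  step 2. node 1  ⊔preds=⊤  new=⊤  old=⊥  +wl: 0
  step 3. node 2  ⊔preds=⊤  new=⊤  old=0  +wl: 
  step 4. node 3  ⊔preds=⊤  new=0  old=⊥  +wl: 
  step 5. node 4  ⊔preds=⊤  new=⊤  old=⊥  +wl: 
  step 6. node 5  ⊔preds=⊤  new=⊤  old=⊥  +wl: 
  step 7. node 6  ⊔preds=⊤  new=⊤  old=⊥  +wl: 1,3,5
  step 8. node 0  ⊔preds=⊤  new=⊤  stable
  step 9. node 1  ⊔preds=⊤  new=⊤  stable
  step 10. node 3  ⊔preds=⊤  new=0  stable
  step 11. node 5  ⊔preds=⊤  new=⊤  stable

Least fixpoint reached:
  node 0: ⊤
  node 1: ⊤
  node 2: ⊤
  node 3: 0
  node 4: ⊤
  node 5: ⊤
  node 6: ⊤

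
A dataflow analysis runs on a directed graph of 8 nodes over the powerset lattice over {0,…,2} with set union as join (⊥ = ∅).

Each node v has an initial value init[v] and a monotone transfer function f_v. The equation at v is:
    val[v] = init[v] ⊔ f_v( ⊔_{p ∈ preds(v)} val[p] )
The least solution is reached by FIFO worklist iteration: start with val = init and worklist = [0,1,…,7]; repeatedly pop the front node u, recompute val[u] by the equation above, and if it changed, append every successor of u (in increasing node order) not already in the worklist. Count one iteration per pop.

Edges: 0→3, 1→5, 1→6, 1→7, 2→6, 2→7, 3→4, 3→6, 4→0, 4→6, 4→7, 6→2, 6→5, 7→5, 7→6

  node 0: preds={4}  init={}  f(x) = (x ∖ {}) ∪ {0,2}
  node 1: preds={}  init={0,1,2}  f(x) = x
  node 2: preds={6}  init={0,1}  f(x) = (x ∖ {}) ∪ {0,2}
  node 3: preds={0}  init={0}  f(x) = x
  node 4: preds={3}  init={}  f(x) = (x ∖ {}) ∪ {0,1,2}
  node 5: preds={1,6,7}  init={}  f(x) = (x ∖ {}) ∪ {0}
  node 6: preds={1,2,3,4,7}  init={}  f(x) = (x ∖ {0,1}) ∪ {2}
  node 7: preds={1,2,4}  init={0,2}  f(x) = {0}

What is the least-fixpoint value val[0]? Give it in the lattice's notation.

Trace (14 dequeues):
  [1] u=0 | in {} | out {0,2} | prev {} | push {}
  [2] u=1 | in {} | out {0,1,2} | ==
  [3] u=2 | in {} | out {0,1,2} | prev {0,1} | push {}
  [4] u=3 | in {0,2} | out {0,2} | prev {0} | push {}
  [5] u=4 | in {0,2} | out {0,1,2} | prev {} | push {0}
  [6] u=5 | in {0,1,2} | out {0,1,2} | prev {} | push {}
  [7] u=6 | in {0,1,2} | out {2} | prev {} | push {2,5}
  [8] u=7 | in {0,1,2} | out {0,2} | ==
  [9] u=0 | in {0,1,2} | out {0,1,2} | prev {0,2} | push {3}
  [10] u=2 | in {2} | out {0,1,2} | ==
  [11] u=5 | in {0,1,2} | out {0,1,2} | ==
  [12] u=3 | in {0,1,2} | out {0,1,2} | prev {0,2} | push {4,6}
  [13] u=4 | in {0,1,2} | out {0,1,2} | ==
  [14] u=6 | in {0,1,2} | out {2} | ==

Converged values:
  [0] {0,1,2}
  [1] {0,1,2}
  [2] {0,1,2}
  [3] {0,1,2}
  [4] {0,1,2}
  [5] {0,1,2}
  [6] {2}
  [7] {0,2}

{0,1,2}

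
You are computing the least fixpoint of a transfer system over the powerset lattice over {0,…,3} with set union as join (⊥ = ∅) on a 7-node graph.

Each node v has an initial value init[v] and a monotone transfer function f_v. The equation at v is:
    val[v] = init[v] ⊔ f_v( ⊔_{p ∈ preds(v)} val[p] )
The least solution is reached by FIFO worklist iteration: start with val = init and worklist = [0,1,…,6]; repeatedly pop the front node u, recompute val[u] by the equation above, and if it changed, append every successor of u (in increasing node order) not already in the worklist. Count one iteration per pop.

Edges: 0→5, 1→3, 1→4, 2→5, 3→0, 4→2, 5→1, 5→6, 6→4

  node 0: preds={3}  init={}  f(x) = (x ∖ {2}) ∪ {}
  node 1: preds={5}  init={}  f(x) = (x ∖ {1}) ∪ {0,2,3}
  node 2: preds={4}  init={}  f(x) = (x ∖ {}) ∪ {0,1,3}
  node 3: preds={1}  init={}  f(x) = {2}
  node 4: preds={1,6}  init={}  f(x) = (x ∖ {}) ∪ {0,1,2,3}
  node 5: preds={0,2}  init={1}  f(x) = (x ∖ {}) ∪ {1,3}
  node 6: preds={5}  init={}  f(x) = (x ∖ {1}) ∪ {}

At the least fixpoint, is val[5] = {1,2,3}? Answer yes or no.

no

Iteration log — 15 steps:
  step 1. node 0  ⊔preds={}  new={}  stable
  step 2. node 1  ⊔preds={1}  new={0,2,3}  old={}  +wl: 
  step 3. node 2  ⊔preds={}  new={0,1,3}  old={}  +wl: 
  step 4. node 3  ⊔preds={0,2,3}  new={2}  old={}  +wl: 0
  step 5. node 4  ⊔preds={0,2,3}  new={0,1,2,3}  old={}  +wl: 2
  step 6. node 5  ⊔preds={0,1,3}  new={0,1,3}  old={1}  +wl: 1
  step 7. node 6  ⊔preds={0,1,3}  new={0,3}  old={}  +wl: 4
  step 8. node 0  ⊔preds={2}  new={}  stable
  step 9. node 2  ⊔preds={0,1,2,3}  new={0,1,2,3}  old={0,1,3}  +wl: 5
  step 10. node 1  ⊔preds={0,1,3}  new={0,2,3}  stable
  step 11. node 4  ⊔preds={0,2,3}  new={0,1,2,3}  stable
  step 12. node 5  ⊔preds={0,1,2,3}  new={0,1,2,3}  old={0,1,3}  +wl: 1,6
  step 13. node 1  ⊔preds={0,1,2,3}  new={0,2,3}  stable
  step 14. node 6  ⊔preds={0,1,2,3}  new={0,2,3}  old={0,3}  +wl: 4
  step 15. node 4  ⊔preds={0,2,3}  new={0,1,2,3}  stable

Least fixpoint reached:
  node 0: {}
  node 1: {0,2,3}
  node 2: {0,1,2,3}
  node 3: {2}
  node 4: {0,1,2,3}
  node 5: {0,1,2,3}
  node 6: {0,2,3}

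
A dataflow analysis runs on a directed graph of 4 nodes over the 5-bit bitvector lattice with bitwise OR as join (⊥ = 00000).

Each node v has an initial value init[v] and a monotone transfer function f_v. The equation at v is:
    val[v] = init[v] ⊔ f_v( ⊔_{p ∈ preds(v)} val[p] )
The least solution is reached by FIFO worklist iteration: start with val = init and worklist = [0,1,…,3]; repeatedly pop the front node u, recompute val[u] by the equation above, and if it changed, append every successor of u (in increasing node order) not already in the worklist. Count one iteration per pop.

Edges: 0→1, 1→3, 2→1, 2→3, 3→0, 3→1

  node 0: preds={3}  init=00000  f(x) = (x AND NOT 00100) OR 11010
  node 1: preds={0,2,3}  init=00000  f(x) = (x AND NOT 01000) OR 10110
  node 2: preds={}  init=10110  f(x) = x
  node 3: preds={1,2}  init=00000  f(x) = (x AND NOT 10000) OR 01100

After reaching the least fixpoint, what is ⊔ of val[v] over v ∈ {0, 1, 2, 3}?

Iteration log — 6 steps:
  step 1. node 0  ⊔preds=00000  new=11010  old=00000  +wl: 
  step 2. node 1  ⊔preds=11110  new=10110  old=00000  +wl: 
  step 3. node 2  ⊔preds=00000  new=10110  stable
  step 4. node 3  ⊔preds=10110  new=01110  old=00000  +wl: 0,1
  step 5. node 0  ⊔preds=01110  new=11010  stable
  step 6. node 1  ⊔preds=11110  new=10110  stable

Least fixpoint reached:
  node 0: 11010
  node 1: 10110
  node 2: 10110
  node 3: 01110

11110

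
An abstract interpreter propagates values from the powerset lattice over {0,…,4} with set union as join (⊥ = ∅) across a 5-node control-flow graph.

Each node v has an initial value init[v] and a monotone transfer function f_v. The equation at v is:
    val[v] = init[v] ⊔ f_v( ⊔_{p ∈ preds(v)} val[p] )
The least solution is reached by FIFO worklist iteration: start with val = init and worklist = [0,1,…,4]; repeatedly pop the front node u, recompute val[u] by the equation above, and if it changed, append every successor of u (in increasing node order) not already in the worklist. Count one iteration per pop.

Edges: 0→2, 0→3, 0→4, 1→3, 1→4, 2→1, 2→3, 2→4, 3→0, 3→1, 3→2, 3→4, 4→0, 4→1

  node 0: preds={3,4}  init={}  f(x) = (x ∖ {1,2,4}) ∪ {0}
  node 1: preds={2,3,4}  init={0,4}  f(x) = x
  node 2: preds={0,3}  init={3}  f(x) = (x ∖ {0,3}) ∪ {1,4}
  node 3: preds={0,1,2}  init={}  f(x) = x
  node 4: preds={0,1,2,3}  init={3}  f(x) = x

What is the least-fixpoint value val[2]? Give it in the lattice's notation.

{1,3,4}

Iteration log — 10 steps:
  step 1. node 0  ⊔preds={3}  new={0,3}  old={}  +wl: 
  step 2. node 1  ⊔preds={3}  new={0,3,4}  old={0,4}  +wl: 
  step 3. node 2  ⊔preds={0,3}  new={1,3,4}  old={3}  +wl: 1
  step 4. node 3  ⊔preds={0,1,3,4}  new={0,1,3,4}  old={}  +wl: 0,2
  step 5. node 4  ⊔preds={0,1,3,4}  new={0,1,3,4}  old={3}  +wl: 
  step 6. node 1  ⊔preds={0,1,3,4}  new={0,1,3,4}  old={0,3,4}  +wl: 3,4
  step 7. node 0  ⊔preds={0,1,3,4}  new={0,3}  stable
  step 8. node 2  ⊔preds={0,1,3,4}  new={1,3,4}  stable
  step 9. node 3  ⊔preds={0,1,3,4}  new={0,1,3,4}  stable
  step 10. node 4  ⊔preds={0,1,3,4}  new={0,1,3,4}  stable

Least fixpoint reached:
  node 0: {0,3}
  node 1: {0,1,3,4}
  node 2: {1,3,4}
  node 3: {0,1,3,4}
  node 4: {0,1,3,4}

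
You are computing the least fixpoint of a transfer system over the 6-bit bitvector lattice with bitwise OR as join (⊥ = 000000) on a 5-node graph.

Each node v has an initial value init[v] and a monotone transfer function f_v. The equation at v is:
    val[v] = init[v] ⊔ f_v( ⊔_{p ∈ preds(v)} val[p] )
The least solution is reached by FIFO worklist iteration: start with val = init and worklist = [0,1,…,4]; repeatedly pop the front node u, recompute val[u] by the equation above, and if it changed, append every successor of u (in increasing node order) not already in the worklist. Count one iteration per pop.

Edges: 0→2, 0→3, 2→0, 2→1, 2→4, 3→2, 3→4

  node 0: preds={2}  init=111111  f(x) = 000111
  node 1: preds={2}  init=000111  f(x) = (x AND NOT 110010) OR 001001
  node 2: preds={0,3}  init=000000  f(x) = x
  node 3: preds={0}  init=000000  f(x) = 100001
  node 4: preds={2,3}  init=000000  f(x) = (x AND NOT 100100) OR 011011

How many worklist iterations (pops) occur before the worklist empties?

8

Iteration log — 8 steps:
  step 1. node 0  ⊔preds=000000  new=111111  stable
  step 2. node 1  ⊔preds=000000  new=001111  old=000111  +wl: 
  step 3. node 2  ⊔preds=111111  new=111111  old=000000  +wl: 0,1
  step 4. node 3  ⊔preds=111111  new=100001  old=000000  +wl: 2
  step 5. node 4  ⊔preds=111111  new=011011  old=000000  +wl: 
  step 6. node 0  ⊔preds=111111  new=111111  stable
  step 7. node 1  ⊔preds=111111  new=001111  stable
  step 8. node 2  ⊔preds=111111  new=111111  stable

Least fixpoint reached:
  node 0: 111111
  node 1: 001111
  node 2: 111111
  node 3: 100001
  node 4: 011011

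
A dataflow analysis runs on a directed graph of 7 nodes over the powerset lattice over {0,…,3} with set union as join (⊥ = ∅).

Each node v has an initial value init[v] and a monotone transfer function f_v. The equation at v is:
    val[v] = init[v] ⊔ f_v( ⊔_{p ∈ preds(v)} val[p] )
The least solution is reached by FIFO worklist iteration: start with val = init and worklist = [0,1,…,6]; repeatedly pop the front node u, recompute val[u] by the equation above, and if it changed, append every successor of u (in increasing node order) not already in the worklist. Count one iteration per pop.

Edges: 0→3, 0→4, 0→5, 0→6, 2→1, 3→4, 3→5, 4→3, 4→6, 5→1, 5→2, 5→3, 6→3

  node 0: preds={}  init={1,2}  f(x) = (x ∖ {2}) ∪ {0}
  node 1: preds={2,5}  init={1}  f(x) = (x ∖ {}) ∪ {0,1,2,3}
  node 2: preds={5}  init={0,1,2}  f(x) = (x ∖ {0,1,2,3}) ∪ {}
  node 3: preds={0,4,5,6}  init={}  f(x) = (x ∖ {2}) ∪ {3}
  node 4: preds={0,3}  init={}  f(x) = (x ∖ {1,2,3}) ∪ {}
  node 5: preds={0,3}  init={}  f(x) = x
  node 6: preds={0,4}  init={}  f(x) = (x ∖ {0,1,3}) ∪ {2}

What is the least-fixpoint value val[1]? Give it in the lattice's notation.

{0,1,2,3}

Iteration log — 10 steps:
  step 1. node 0  ⊔preds={}  new={0,1,2}  old={1,2}  +wl: 
  step 2. node 1  ⊔preds={0,1,2}  new={0,1,2,3}  old={1}  +wl: 
  step 3. node 2  ⊔preds={}  new={0,1,2}  stable
  step 4. node 3  ⊔preds={0,1,2}  new={0,1,3}  old={}  +wl: 
  step 5. node 4  ⊔preds={0,1,2,3}  new={0}  old={}  +wl: 3
  step 6. node 5  ⊔preds={0,1,2,3}  new={0,1,2,3}  old={}  +wl: 1,2
  step 7. node 6  ⊔preds={0,1,2}  new={2}  old={}  +wl: 
  step 8. node 3  ⊔preds={0,1,2,3}  new={0,1,3}  stable
  step 9. node 1  ⊔preds={0,1,2,3}  new={0,1,2,3}  stable
  step 10. node 2  ⊔preds={0,1,2,3}  new={0,1,2}  stable

Least fixpoint reached:
  node 0: {0,1,2}
  node 1: {0,1,2,3}
  node 2: {0,1,2}
  node 3: {0,1,3}
  node 4: {0}
  node 5: {0,1,2,3}
  node 6: {2}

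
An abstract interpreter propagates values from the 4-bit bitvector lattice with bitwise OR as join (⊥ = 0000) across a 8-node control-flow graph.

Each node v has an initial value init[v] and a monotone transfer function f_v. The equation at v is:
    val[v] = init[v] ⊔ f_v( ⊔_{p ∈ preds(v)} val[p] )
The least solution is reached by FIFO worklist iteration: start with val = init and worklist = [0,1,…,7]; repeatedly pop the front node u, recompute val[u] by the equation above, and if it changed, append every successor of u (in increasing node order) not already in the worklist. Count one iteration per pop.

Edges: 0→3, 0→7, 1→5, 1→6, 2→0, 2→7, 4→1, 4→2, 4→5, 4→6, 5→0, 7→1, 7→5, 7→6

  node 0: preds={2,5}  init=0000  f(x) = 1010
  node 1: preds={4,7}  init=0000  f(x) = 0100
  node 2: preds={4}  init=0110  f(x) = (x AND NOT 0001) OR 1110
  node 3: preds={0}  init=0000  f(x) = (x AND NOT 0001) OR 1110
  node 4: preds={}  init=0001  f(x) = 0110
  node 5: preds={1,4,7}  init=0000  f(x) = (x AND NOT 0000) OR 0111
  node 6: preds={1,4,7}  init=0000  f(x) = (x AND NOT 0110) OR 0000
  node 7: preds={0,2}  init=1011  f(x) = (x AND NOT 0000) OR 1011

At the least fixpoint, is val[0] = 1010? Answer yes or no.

yes

Worklist (13 pops):
  #1 pop 0: in=0110 → 1010 (was 0000); enqueue []
  #2 pop 1: in=1011 → 0100 (was 0000); enqueue []
  #3 pop 2: in=0001 → 1110 (was 0110); enqueue [0]
  #4 pop 3: in=1010 → 1110 (was 0000); enqueue []
  #5 pop 4: in=0000 → 0111 (was 0001); enqueue [1,2]
  #6 pop 5: in=1111 → 1111 (was 0000); enqueue []
  #7 pop 6: in=1111 → 1001 (was 0000); enqueue []
  #8 pop 7: in=1110 → 1111 (was 1011); enqueue [5,6]
  #9 pop 0: in=1111 → 1010 (no change)
  #10 pop 1: in=1111 → 0100 (no change)
  #11 pop 2: in=0111 → 1110 (no change)
  #12 pop 5: in=1111 → 1111 (no change)
  #13 pop 6: in=1111 → 1001 (no change)

Fixpoint:
  val[0] = 1010
  val[1] = 0100
  val[2] = 1110
  val[3] = 1110
  val[4] = 0111
  val[5] = 1111
  val[6] = 1001
  val[7] = 1111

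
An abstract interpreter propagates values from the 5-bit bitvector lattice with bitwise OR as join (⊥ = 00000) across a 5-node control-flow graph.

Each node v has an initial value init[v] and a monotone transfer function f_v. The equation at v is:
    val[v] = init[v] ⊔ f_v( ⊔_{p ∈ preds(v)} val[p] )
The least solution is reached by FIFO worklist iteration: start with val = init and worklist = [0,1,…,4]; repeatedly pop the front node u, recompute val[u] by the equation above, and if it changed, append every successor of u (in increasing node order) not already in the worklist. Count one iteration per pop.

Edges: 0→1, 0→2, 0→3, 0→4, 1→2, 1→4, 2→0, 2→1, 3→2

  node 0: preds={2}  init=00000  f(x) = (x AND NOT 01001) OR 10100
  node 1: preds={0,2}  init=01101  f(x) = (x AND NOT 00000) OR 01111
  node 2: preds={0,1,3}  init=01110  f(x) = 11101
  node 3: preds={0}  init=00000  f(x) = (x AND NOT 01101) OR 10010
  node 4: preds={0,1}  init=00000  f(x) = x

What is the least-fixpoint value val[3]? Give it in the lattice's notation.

Trace (8 dequeues):
  [1] u=0 | in 01110 | out 10110 | prev 00000 | push {}
  [2] u=1 | in 11110 | out 11111 | prev 01101 | push {}
  [3] u=2 | in 11111 | out 11111 | prev 01110 | push {0,1}
  [4] u=3 | in 10110 | out 10010 | prev 00000 | push {2}
  [5] u=4 | in 11111 | out 11111 | prev 00000 | push {}
  [6] u=0 | in 11111 | out 10110 | ==
  [7] u=1 | in 11111 | out 11111 | ==
  [8] u=2 | in 11111 | out 11111 | ==

Converged values:
  [0] 10110
  [1] 11111
  [2] 11111
  [3] 10010
  [4] 11111

10010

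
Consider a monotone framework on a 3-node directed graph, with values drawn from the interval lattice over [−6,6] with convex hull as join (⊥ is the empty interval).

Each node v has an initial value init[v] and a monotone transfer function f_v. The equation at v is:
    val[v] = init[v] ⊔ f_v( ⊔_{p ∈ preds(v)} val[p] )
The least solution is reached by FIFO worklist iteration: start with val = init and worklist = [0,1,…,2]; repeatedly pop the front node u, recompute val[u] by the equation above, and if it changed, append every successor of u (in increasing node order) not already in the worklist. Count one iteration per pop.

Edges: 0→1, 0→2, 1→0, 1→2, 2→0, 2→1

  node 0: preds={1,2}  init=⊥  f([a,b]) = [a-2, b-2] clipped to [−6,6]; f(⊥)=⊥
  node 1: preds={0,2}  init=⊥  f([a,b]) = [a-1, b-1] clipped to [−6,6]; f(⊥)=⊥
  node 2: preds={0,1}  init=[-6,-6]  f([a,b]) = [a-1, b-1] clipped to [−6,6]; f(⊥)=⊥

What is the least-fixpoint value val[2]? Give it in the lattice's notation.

[-6,-6]

Trace (4 dequeues):
  [1] u=0 | in [-6,-6] | out [-6,-6] | prev ⊥ | push {}
  [2] u=1 | in [-6,-6] | out [-6,-6] | prev ⊥ | push {0}
  [3] u=2 | in [-6,-6] | out [-6,-6] | ==
  [4] u=0 | in [-6,-6] | out [-6,-6] | ==

Converged values:
  [0] [-6,-6]
  [1] [-6,-6]
  [2] [-6,-6]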